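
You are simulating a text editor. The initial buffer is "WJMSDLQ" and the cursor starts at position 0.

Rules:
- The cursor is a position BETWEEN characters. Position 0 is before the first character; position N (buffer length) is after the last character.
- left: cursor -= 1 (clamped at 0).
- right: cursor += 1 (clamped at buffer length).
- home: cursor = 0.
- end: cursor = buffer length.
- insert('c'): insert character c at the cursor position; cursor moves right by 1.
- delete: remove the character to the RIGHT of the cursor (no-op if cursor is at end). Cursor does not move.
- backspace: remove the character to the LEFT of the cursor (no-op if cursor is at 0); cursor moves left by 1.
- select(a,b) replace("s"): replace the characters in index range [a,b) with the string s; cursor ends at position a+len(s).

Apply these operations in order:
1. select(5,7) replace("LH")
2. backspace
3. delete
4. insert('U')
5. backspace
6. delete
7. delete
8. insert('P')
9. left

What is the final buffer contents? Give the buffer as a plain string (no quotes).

After op 1 (select(5,7) replace("LH")): buf='WJMSDLH' cursor=7
After op 2 (backspace): buf='WJMSDL' cursor=6
After op 3 (delete): buf='WJMSDL' cursor=6
After op 4 (insert('U')): buf='WJMSDLU' cursor=7
After op 5 (backspace): buf='WJMSDL' cursor=6
After op 6 (delete): buf='WJMSDL' cursor=6
After op 7 (delete): buf='WJMSDL' cursor=6
After op 8 (insert('P')): buf='WJMSDLP' cursor=7
After op 9 (left): buf='WJMSDLP' cursor=6

Answer: WJMSDLP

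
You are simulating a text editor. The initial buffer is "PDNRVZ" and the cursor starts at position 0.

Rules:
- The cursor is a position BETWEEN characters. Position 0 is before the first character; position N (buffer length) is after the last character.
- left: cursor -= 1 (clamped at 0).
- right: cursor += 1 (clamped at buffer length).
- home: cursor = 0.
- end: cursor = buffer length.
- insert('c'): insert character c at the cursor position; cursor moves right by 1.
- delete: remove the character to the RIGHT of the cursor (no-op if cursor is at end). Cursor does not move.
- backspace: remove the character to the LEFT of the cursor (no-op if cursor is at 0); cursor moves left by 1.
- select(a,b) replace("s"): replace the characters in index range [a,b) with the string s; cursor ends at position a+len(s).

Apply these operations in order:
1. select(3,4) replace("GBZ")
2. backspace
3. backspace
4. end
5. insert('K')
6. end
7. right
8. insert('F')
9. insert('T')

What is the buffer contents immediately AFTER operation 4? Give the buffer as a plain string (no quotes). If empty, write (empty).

Answer: PDNGVZ

Derivation:
After op 1 (select(3,4) replace("GBZ")): buf='PDNGBZVZ' cursor=6
After op 2 (backspace): buf='PDNGBVZ' cursor=5
After op 3 (backspace): buf='PDNGVZ' cursor=4
After op 4 (end): buf='PDNGVZ' cursor=6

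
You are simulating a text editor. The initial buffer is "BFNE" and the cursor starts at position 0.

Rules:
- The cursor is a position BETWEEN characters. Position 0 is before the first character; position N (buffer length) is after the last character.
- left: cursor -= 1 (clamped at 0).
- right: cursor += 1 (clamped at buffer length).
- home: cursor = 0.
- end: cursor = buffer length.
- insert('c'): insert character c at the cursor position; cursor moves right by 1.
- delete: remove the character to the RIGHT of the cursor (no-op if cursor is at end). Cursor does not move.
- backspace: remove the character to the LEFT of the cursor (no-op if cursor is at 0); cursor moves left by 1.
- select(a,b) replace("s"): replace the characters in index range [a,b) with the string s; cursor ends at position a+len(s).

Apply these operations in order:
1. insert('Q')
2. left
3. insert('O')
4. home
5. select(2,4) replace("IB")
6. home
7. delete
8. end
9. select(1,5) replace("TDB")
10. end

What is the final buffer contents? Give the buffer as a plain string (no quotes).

After op 1 (insert('Q')): buf='QBFNE' cursor=1
After op 2 (left): buf='QBFNE' cursor=0
After op 3 (insert('O')): buf='OQBFNE' cursor=1
After op 4 (home): buf='OQBFNE' cursor=0
After op 5 (select(2,4) replace("IB")): buf='OQIBNE' cursor=4
After op 6 (home): buf='OQIBNE' cursor=0
After op 7 (delete): buf='QIBNE' cursor=0
After op 8 (end): buf='QIBNE' cursor=5
After op 9 (select(1,5) replace("TDB")): buf='QTDB' cursor=4
After op 10 (end): buf='QTDB' cursor=4

Answer: QTDB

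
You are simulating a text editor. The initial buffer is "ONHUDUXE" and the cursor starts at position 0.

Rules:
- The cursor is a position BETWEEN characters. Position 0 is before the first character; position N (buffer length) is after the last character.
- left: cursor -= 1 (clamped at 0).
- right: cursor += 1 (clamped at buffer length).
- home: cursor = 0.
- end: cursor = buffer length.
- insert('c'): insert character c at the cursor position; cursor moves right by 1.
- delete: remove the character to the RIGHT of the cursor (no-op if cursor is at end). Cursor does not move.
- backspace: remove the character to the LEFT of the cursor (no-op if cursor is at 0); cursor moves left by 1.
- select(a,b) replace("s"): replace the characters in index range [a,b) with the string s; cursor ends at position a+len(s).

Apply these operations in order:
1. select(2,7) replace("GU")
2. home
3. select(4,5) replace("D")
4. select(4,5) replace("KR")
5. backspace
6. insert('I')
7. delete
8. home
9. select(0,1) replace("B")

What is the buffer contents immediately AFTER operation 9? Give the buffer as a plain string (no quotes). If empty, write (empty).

After op 1 (select(2,7) replace("GU")): buf='ONGUE' cursor=4
After op 2 (home): buf='ONGUE' cursor=0
After op 3 (select(4,5) replace("D")): buf='ONGUD' cursor=5
After op 4 (select(4,5) replace("KR")): buf='ONGUKR' cursor=6
After op 5 (backspace): buf='ONGUK' cursor=5
After op 6 (insert('I')): buf='ONGUKI' cursor=6
After op 7 (delete): buf='ONGUKI' cursor=6
After op 8 (home): buf='ONGUKI' cursor=0
After op 9 (select(0,1) replace("B")): buf='BNGUKI' cursor=1

Answer: BNGUKI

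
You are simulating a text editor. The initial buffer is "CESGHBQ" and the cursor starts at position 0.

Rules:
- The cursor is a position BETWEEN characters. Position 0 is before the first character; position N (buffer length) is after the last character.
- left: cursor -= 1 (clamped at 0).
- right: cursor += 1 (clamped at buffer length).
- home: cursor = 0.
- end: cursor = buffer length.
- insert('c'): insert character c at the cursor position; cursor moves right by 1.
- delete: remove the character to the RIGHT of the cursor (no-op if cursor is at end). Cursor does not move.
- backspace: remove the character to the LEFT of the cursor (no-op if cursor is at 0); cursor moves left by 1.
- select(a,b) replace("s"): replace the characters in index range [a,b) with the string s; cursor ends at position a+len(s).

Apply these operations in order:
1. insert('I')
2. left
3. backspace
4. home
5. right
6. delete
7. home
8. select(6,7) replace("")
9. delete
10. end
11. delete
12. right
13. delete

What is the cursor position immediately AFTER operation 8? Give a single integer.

Answer: 6

Derivation:
After op 1 (insert('I')): buf='ICESGHBQ' cursor=1
After op 2 (left): buf='ICESGHBQ' cursor=0
After op 3 (backspace): buf='ICESGHBQ' cursor=0
After op 4 (home): buf='ICESGHBQ' cursor=0
After op 5 (right): buf='ICESGHBQ' cursor=1
After op 6 (delete): buf='IESGHBQ' cursor=1
After op 7 (home): buf='IESGHBQ' cursor=0
After op 8 (select(6,7) replace("")): buf='IESGHB' cursor=6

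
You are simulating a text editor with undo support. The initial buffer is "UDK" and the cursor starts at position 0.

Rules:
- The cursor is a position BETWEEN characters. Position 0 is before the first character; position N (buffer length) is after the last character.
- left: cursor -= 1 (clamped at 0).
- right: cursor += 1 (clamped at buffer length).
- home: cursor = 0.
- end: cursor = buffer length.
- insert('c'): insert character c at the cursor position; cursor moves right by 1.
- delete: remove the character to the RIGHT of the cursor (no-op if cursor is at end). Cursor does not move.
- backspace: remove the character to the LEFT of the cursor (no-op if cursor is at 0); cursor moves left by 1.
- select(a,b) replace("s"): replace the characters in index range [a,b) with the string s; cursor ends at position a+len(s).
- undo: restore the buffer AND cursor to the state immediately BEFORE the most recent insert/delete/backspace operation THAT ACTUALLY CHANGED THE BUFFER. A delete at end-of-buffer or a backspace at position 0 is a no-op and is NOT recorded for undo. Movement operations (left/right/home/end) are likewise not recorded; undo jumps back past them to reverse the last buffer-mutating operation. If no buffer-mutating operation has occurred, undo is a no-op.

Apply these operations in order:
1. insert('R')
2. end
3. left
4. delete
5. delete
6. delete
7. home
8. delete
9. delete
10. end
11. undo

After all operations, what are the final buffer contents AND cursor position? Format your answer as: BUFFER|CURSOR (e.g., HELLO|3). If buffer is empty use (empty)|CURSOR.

Answer: UD|0

Derivation:
After op 1 (insert('R')): buf='RUDK' cursor=1
After op 2 (end): buf='RUDK' cursor=4
After op 3 (left): buf='RUDK' cursor=3
After op 4 (delete): buf='RUD' cursor=3
After op 5 (delete): buf='RUD' cursor=3
After op 6 (delete): buf='RUD' cursor=3
After op 7 (home): buf='RUD' cursor=0
After op 8 (delete): buf='UD' cursor=0
After op 9 (delete): buf='D' cursor=0
After op 10 (end): buf='D' cursor=1
After op 11 (undo): buf='UD' cursor=0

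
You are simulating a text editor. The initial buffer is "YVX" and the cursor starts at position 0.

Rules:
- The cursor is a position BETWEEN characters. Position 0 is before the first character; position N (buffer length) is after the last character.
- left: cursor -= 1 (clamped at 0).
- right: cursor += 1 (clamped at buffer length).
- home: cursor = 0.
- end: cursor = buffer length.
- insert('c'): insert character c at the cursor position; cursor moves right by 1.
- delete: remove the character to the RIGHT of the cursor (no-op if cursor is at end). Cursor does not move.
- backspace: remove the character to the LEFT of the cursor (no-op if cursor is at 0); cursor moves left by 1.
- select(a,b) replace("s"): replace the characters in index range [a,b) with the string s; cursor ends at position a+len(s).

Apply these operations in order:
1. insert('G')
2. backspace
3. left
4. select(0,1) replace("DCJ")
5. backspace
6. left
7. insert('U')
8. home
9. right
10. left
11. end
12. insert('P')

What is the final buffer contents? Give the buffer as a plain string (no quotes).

After op 1 (insert('G')): buf='GYVX' cursor=1
After op 2 (backspace): buf='YVX' cursor=0
After op 3 (left): buf='YVX' cursor=0
After op 4 (select(0,1) replace("DCJ")): buf='DCJVX' cursor=3
After op 5 (backspace): buf='DCVX' cursor=2
After op 6 (left): buf='DCVX' cursor=1
After op 7 (insert('U')): buf='DUCVX' cursor=2
After op 8 (home): buf='DUCVX' cursor=0
After op 9 (right): buf='DUCVX' cursor=1
After op 10 (left): buf='DUCVX' cursor=0
After op 11 (end): buf='DUCVX' cursor=5
After op 12 (insert('P')): buf='DUCVXP' cursor=6

Answer: DUCVXP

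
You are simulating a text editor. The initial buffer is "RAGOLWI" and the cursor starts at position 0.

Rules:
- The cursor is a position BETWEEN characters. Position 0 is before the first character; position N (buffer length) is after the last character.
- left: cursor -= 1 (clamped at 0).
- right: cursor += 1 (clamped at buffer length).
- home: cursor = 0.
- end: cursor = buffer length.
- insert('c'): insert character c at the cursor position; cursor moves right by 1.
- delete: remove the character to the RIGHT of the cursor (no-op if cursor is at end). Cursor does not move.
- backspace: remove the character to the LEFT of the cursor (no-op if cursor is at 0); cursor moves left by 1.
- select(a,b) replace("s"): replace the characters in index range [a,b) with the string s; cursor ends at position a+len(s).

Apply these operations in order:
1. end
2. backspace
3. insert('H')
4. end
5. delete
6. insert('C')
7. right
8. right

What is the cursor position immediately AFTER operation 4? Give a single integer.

Answer: 7

Derivation:
After op 1 (end): buf='RAGOLWI' cursor=7
After op 2 (backspace): buf='RAGOLW' cursor=6
After op 3 (insert('H')): buf='RAGOLWH' cursor=7
After op 4 (end): buf='RAGOLWH' cursor=7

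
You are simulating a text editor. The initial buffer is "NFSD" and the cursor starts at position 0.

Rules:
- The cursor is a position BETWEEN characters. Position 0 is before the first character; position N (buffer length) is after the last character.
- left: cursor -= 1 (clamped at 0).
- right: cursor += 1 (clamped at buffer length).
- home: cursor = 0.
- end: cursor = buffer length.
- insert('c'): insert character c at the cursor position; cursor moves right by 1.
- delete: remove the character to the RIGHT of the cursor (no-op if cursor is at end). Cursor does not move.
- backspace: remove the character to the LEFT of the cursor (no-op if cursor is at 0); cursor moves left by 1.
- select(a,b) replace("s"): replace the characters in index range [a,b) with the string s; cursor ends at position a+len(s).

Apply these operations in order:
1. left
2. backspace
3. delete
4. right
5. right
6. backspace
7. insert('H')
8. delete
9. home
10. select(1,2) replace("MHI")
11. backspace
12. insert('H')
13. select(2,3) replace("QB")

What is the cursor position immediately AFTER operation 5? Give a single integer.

After op 1 (left): buf='NFSD' cursor=0
After op 2 (backspace): buf='NFSD' cursor=0
After op 3 (delete): buf='FSD' cursor=0
After op 4 (right): buf='FSD' cursor=1
After op 5 (right): buf='FSD' cursor=2

Answer: 2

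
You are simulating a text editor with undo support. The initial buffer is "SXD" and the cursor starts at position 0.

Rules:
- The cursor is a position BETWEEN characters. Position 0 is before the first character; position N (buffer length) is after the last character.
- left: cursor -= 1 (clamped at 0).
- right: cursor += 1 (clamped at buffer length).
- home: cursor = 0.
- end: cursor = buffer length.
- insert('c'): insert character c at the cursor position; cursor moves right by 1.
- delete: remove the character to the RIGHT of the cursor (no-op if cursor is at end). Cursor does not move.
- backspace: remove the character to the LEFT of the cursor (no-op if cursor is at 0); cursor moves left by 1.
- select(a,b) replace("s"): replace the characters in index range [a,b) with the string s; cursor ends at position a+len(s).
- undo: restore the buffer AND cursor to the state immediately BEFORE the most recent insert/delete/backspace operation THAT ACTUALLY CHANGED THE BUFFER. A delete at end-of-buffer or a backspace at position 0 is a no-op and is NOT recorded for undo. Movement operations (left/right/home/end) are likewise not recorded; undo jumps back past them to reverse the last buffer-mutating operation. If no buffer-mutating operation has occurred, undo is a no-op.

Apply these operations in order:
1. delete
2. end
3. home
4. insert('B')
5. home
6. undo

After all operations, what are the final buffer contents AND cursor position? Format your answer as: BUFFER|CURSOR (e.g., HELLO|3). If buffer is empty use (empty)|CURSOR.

Answer: XD|0

Derivation:
After op 1 (delete): buf='XD' cursor=0
After op 2 (end): buf='XD' cursor=2
After op 3 (home): buf='XD' cursor=0
After op 4 (insert('B')): buf='BXD' cursor=1
After op 5 (home): buf='BXD' cursor=0
After op 6 (undo): buf='XD' cursor=0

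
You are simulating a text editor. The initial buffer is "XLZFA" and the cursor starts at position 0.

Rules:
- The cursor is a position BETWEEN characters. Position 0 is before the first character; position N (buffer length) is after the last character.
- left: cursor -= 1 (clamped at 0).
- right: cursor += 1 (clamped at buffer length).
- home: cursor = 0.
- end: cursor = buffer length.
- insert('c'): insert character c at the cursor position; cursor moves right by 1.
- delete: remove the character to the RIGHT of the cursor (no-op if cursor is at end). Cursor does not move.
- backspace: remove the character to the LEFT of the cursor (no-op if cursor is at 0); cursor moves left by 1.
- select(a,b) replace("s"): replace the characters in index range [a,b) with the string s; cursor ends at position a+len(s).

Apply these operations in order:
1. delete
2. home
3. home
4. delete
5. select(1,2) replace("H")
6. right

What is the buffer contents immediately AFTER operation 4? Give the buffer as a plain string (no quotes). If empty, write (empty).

Answer: ZFA

Derivation:
After op 1 (delete): buf='LZFA' cursor=0
After op 2 (home): buf='LZFA' cursor=0
After op 3 (home): buf='LZFA' cursor=0
After op 4 (delete): buf='ZFA' cursor=0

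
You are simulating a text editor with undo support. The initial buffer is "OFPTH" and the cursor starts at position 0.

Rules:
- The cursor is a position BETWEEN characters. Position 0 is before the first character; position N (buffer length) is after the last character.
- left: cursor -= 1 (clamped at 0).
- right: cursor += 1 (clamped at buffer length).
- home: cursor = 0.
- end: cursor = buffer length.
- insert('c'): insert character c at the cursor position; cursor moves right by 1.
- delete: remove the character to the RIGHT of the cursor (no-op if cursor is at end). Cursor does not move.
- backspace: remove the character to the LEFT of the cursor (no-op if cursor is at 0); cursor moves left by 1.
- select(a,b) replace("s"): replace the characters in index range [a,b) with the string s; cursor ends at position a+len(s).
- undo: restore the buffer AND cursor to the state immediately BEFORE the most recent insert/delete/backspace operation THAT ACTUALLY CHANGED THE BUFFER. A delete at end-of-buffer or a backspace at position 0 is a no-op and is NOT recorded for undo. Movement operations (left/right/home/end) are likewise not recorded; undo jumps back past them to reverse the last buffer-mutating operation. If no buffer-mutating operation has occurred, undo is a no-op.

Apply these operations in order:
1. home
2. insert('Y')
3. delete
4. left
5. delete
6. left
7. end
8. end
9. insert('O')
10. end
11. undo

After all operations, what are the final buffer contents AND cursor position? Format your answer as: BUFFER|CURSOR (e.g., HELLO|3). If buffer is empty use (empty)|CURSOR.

Answer: FPTH|4

Derivation:
After op 1 (home): buf='OFPTH' cursor=0
After op 2 (insert('Y')): buf='YOFPTH' cursor=1
After op 3 (delete): buf='YFPTH' cursor=1
After op 4 (left): buf='YFPTH' cursor=0
After op 5 (delete): buf='FPTH' cursor=0
After op 6 (left): buf='FPTH' cursor=0
After op 7 (end): buf='FPTH' cursor=4
After op 8 (end): buf='FPTH' cursor=4
After op 9 (insert('O')): buf='FPTHO' cursor=5
After op 10 (end): buf='FPTHO' cursor=5
After op 11 (undo): buf='FPTH' cursor=4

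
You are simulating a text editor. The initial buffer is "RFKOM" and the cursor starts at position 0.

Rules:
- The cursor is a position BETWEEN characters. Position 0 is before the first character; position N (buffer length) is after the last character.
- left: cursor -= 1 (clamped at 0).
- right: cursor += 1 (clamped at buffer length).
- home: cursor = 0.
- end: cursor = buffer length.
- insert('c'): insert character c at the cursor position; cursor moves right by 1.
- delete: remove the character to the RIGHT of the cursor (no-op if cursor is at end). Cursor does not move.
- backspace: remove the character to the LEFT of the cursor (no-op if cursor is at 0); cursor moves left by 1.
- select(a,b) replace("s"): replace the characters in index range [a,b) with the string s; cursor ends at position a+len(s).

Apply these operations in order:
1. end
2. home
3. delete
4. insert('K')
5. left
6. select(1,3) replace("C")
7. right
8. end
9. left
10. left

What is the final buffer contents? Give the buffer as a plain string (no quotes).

After op 1 (end): buf='RFKOM' cursor=5
After op 2 (home): buf='RFKOM' cursor=0
After op 3 (delete): buf='FKOM' cursor=0
After op 4 (insert('K')): buf='KFKOM' cursor=1
After op 5 (left): buf='KFKOM' cursor=0
After op 6 (select(1,3) replace("C")): buf='KCOM' cursor=2
After op 7 (right): buf='KCOM' cursor=3
After op 8 (end): buf='KCOM' cursor=4
After op 9 (left): buf='KCOM' cursor=3
After op 10 (left): buf='KCOM' cursor=2

Answer: KCOM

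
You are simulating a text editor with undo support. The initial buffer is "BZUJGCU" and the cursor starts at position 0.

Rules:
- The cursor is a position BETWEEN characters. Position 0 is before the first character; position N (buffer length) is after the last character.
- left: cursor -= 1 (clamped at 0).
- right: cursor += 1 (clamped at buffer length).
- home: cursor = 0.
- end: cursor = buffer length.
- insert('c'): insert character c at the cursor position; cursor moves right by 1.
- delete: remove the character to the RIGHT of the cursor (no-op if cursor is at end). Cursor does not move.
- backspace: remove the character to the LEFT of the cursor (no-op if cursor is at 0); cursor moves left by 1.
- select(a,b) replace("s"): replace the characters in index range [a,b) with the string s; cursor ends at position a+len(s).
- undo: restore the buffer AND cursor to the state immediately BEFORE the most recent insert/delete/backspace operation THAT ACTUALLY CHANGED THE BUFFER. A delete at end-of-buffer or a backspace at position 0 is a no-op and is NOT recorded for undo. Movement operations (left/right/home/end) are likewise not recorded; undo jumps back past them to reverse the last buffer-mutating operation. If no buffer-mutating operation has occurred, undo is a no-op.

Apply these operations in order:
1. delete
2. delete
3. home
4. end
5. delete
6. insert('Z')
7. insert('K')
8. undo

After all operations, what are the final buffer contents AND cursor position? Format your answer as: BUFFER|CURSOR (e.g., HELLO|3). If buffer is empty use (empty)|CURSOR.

Answer: UJGCUZ|6

Derivation:
After op 1 (delete): buf='ZUJGCU' cursor=0
After op 2 (delete): buf='UJGCU' cursor=0
After op 3 (home): buf='UJGCU' cursor=0
After op 4 (end): buf='UJGCU' cursor=5
After op 5 (delete): buf='UJGCU' cursor=5
After op 6 (insert('Z')): buf='UJGCUZ' cursor=6
After op 7 (insert('K')): buf='UJGCUZK' cursor=7
After op 8 (undo): buf='UJGCUZ' cursor=6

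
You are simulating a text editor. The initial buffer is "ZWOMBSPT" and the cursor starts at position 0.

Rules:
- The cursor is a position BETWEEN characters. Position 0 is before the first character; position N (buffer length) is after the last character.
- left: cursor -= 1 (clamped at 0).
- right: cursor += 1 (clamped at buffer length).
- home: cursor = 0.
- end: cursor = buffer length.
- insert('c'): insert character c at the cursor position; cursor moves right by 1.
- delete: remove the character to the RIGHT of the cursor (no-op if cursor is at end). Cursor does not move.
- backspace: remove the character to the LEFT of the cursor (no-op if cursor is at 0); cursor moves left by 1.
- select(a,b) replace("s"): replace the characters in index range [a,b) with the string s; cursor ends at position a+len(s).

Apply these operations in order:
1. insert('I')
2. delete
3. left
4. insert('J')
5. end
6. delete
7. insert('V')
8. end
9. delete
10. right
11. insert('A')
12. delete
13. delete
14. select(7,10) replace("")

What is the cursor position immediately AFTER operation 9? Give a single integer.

Answer: 10

Derivation:
After op 1 (insert('I')): buf='IZWOMBSPT' cursor=1
After op 2 (delete): buf='IWOMBSPT' cursor=1
After op 3 (left): buf='IWOMBSPT' cursor=0
After op 4 (insert('J')): buf='JIWOMBSPT' cursor=1
After op 5 (end): buf='JIWOMBSPT' cursor=9
After op 6 (delete): buf='JIWOMBSPT' cursor=9
After op 7 (insert('V')): buf='JIWOMBSPTV' cursor=10
After op 8 (end): buf='JIWOMBSPTV' cursor=10
After op 9 (delete): buf='JIWOMBSPTV' cursor=10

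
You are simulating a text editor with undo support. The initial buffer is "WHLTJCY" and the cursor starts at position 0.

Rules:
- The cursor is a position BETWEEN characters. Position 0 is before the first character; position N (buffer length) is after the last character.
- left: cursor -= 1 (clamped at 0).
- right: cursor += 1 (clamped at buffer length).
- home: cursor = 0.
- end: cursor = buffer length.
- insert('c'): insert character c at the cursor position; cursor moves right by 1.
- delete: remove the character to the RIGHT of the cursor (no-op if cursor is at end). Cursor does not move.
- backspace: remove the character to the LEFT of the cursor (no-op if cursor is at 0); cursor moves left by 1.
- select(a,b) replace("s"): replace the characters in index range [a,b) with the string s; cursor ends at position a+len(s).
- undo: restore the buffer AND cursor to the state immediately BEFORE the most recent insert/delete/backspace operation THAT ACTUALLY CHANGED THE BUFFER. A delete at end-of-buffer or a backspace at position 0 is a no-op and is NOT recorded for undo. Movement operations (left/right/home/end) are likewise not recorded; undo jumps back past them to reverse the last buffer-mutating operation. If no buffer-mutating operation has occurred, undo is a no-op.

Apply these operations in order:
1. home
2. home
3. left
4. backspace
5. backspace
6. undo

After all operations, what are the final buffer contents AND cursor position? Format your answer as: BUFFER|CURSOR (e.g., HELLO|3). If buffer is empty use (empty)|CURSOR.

Answer: WHLTJCY|0

Derivation:
After op 1 (home): buf='WHLTJCY' cursor=0
After op 2 (home): buf='WHLTJCY' cursor=0
After op 3 (left): buf='WHLTJCY' cursor=0
After op 4 (backspace): buf='WHLTJCY' cursor=0
After op 5 (backspace): buf='WHLTJCY' cursor=0
After op 6 (undo): buf='WHLTJCY' cursor=0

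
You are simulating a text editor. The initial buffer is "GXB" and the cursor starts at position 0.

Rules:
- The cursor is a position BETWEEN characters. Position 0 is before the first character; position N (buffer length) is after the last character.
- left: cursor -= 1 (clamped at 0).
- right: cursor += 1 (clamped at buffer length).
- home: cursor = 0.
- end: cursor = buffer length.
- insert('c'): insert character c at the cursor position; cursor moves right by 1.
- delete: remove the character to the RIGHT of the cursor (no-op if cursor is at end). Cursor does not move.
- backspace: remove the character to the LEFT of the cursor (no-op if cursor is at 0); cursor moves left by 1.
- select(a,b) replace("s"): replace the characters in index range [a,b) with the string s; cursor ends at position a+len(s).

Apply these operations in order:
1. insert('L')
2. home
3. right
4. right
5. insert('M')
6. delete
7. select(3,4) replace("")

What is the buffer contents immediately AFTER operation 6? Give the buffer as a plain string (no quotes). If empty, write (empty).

After op 1 (insert('L')): buf='LGXB' cursor=1
After op 2 (home): buf='LGXB' cursor=0
After op 3 (right): buf='LGXB' cursor=1
After op 4 (right): buf='LGXB' cursor=2
After op 5 (insert('M')): buf='LGMXB' cursor=3
After op 6 (delete): buf='LGMB' cursor=3

Answer: LGMB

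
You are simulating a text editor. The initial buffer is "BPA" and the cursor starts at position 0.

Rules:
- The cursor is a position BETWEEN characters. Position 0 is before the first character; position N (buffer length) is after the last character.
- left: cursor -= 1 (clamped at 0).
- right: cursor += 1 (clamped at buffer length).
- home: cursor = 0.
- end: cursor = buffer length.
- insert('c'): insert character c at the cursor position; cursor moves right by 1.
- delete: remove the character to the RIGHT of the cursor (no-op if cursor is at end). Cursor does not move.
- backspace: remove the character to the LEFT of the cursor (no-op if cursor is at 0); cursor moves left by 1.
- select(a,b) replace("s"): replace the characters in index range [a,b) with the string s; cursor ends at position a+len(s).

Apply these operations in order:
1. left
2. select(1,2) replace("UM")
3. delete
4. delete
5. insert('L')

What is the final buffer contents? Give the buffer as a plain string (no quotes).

Answer: BUML

Derivation:
After op 1 (left): buf='BPA' cursor=0
After op 2 (select(1,2) replace("UM")): buf='BUMA' cursor=3
After op 3 (delete): buf='BUM' cursor=3
After op 4 (delete): buf='BUM' cursor=3
After op 5 (insert('L')): buf='BUML' cursor=4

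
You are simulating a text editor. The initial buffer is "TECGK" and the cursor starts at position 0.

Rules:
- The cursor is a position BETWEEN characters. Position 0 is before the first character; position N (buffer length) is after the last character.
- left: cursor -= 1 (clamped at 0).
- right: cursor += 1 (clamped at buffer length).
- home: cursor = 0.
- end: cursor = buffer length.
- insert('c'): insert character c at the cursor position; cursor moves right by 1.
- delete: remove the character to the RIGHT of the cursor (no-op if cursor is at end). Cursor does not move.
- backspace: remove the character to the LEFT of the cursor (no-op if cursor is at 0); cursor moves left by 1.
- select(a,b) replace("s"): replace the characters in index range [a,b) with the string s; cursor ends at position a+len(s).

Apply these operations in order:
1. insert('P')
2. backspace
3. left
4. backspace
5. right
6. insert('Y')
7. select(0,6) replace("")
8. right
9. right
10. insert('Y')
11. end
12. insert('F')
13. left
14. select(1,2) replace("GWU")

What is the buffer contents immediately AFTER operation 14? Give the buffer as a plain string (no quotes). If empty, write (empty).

After op 1 (insert('P')): buf='PTECGK' cursor=1
After op 2 (backspace): buf='TECGK' cursor=0
After op 3 (left): buf='TECGK' cursor=0
After op 4 (backspace): buf='TECGK' cursor=0
After op 5 (right): buf='TECGK' cursor=1
After op 6 (insert('Y')): buf='TYECGK' cursor=2
After op 7 (select(0,6) replace("")): buf='(empty)' cursor=0
After op 8 (right): buf='(empty)' cursor=0
After op 9 (right): buf='(empty)' cursor=0
After op 10 (insert('Y')): buf='Y' cursor=1
After op 11 (end): buf='Y' cursor=1
After op 12 (insert('F')): buf='YF' cursor=2
After op 13 (left): buf='YF' cursor=1
After op 14 (select(1,2) replace("GWU")): buf='YGWU' cursor=4

Answer: YGWU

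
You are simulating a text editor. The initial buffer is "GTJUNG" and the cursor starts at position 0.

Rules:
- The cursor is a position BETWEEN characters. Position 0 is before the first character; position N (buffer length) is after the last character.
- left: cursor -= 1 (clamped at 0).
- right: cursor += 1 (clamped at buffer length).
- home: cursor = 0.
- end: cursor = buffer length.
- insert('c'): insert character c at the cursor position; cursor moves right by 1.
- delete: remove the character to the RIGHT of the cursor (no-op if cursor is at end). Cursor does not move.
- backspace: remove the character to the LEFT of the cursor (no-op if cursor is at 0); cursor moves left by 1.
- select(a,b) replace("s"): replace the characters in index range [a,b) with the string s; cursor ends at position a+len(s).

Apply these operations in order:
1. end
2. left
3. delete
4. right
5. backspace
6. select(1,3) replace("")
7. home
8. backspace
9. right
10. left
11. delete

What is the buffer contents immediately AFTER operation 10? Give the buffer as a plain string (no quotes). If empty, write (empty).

Answer: GU

Derivation:
After op 1 (end): buf='GTJUNG' cursor=6
After op 2 (left): buf='GTJUNG' cursor=5
After op 3 (delete): buf='GTJUN' cursor=5
After op 4 (right): buf='GTJUN' cursor=5
After op 5 (backspace): buf='GTJU' cursor=4
After op 6 (select(1,3) replace("")): buf='GU' cursor=1
After op 7 (home): buf='GU' cursor=0
After op 8 (backspace): buf='GU' cursor=0
After op 9 (right): buf='GU' cursor=1
After op 10 (left): buf='GU' cursor=0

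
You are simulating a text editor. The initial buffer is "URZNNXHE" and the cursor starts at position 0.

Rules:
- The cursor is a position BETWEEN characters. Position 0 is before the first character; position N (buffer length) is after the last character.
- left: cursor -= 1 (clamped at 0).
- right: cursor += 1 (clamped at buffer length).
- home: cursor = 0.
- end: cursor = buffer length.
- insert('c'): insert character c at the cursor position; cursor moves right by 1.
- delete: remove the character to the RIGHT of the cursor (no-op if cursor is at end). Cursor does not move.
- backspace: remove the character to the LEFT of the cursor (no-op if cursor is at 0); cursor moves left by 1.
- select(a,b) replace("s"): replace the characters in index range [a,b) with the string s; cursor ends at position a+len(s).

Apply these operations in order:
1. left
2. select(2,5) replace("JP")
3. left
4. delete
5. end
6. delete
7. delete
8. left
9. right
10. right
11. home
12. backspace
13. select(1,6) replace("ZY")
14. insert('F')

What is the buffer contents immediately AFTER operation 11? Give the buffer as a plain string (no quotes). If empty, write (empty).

After op 1 (left): buf='URZNNXHE' cursor=0
After op 2 (select(2,5) replace("JP")): buf='URJPXHE' cursor=4
After op 3 (left): buf='URJPXHE' cursor=3
After op 4 (delete): buf='URJXHE' cursor=3
After op 5 (end): buf='URJXHE' cursor=6
After op 6 (delete): buf='URJXHE' cursor=6
After op 7 (delete): buf='URJXHE' cursor=6
After op 8 (left): buf='URJXHE' cursor=5
After op 9 (right): buf='URJXHE' cursor=6
After op 10 (right): buf='URJXHE' cursor=6
After op 11 (home): buf='URJXHE' cursor=0

Answer: URJXHE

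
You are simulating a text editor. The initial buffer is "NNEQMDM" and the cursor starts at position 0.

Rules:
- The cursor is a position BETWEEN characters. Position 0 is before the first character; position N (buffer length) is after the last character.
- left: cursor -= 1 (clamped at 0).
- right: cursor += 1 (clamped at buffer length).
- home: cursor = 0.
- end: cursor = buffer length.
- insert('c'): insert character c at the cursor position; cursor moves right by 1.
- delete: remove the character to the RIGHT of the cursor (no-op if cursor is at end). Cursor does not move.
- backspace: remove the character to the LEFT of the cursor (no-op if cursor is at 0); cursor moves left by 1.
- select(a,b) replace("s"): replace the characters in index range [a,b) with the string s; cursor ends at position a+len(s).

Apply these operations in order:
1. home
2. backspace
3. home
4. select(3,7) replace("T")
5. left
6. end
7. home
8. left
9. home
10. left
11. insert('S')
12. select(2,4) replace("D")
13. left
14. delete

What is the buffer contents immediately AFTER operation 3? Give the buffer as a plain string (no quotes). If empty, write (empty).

Answer: NNEQMDM

Derivation:
After op 1 (home): buf='NNEQMDM' cursor=0
After op 2 (backspace): buf='NNEQMDM' cursor=0
After op 3 (home): buf='NNEQMDM' cursor=0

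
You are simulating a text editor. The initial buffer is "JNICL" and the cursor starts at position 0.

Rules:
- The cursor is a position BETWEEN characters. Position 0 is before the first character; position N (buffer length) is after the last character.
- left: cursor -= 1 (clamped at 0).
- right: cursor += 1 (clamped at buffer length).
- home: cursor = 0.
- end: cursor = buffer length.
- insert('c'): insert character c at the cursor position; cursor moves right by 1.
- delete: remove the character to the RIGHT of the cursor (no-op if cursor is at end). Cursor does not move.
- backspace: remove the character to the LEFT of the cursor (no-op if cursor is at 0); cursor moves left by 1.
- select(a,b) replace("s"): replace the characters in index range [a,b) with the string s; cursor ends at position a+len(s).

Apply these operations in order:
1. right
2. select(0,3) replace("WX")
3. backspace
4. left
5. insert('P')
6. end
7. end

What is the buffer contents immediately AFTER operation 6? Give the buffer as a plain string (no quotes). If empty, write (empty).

After op 1 (right): buf='JNICL' cursor=1
After op 2 (select(0,3) replace("WX")): buf='WXCL' cursor=2
After op 3 (backspace): buf='WCL' cursor=1
After op 4 (left): buf='WCL' cursor=0
After op 5 (insert('P')): buf='PWCL' cursor=1
After op 6 (end): buf='PWCL' cursor=4

Answer: PWCL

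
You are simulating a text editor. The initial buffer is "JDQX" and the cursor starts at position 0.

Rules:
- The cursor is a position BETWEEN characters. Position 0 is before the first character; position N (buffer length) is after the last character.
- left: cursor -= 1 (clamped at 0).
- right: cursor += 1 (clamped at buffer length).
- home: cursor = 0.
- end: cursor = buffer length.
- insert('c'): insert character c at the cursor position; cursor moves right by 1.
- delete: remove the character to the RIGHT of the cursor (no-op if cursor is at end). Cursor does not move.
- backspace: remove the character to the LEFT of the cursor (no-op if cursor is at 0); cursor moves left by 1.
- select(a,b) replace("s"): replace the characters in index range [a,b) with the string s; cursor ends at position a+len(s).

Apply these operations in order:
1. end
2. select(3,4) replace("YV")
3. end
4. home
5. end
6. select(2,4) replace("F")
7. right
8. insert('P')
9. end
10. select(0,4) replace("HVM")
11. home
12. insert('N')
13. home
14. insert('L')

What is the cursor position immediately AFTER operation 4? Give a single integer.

After op 1 (end): buf='JDQX' cursor=4
After op 2 (select(3,4) replace("YV")): buf='JDQYV' cursor=5
After op 3 (end): buf='JDQYV' cursor=5
After op 4 (home): buf='JDQYV' cursor=0

Answer: 0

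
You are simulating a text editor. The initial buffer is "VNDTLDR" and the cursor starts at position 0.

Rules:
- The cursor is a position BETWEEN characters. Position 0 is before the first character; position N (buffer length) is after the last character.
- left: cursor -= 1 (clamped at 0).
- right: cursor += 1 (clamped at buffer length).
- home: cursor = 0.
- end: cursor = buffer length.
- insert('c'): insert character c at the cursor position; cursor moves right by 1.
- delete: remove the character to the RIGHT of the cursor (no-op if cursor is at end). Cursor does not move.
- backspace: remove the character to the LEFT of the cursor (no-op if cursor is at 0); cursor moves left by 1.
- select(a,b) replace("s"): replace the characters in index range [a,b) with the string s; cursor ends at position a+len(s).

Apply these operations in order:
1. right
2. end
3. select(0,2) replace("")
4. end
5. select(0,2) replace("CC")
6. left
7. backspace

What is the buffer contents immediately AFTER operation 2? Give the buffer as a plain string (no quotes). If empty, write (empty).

After op 1 (right): buf='VNDTLDR' cursor=1
After op 2 (end): buf='VNDTLDR' cursor=7

Answer: VNDTLDR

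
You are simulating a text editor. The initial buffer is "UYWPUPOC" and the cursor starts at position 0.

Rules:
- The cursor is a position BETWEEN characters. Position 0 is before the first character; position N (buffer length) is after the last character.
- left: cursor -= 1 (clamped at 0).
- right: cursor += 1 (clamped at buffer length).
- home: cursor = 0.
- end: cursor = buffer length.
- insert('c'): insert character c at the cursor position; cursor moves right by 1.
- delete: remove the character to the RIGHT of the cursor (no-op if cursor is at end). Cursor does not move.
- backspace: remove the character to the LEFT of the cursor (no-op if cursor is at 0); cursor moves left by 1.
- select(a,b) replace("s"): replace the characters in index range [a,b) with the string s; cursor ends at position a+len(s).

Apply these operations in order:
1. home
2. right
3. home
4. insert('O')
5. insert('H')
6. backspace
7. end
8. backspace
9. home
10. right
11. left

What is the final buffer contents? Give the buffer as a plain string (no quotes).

After op 1 (home): buf='UYWPUPOC' cursor=0
After op 2 (right): buf='UYWPUPOC' cursor=1
After op 3 (home): buf='UYWPUPOC' cursor=0
After op 4 (insert('O')): buf='OUYWPUPOC' cursor=1
After op 5 (insert('H')): buf='OHUYWPUPOC' cursor=2
After op 6 (backspace): buf='OUYWPUPOC' cursor=1
After op 7 (end): buf='OUYWPUPOC' cursor=9
After op 8 (backspace): buf='OUYWPUPO' cursor=8
After op 9 (home): buf='OUYWPUPO' cursor=0
After op 10 (right): buf='OUYWPUPO' cursor=1
After op 11 (left): buf='OUYWPUPO' cursor=0

Answer: OUYWPUPO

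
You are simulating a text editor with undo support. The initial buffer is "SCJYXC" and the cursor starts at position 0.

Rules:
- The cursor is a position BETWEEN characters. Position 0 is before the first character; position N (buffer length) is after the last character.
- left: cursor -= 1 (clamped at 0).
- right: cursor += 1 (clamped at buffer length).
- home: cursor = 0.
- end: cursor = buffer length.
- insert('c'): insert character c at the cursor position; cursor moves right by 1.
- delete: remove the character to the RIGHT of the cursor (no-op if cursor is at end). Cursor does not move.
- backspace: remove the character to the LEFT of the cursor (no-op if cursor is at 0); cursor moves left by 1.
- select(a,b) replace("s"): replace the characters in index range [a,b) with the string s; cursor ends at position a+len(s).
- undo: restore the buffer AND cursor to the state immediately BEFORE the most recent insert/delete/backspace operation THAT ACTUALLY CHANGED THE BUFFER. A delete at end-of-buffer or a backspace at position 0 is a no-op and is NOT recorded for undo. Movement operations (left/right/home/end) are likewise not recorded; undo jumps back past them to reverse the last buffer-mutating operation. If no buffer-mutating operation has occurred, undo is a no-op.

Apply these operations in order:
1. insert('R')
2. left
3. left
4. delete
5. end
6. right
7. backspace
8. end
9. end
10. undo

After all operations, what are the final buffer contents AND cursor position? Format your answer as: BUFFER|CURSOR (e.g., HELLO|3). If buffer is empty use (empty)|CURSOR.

Answer: SCJYXC|6

Derivation:
After op 1 (insert('R')): buf='RSCJYXC' cursor=1
After op 2 (left): buf='RSCJYXC' cursor=0
After op 3 (left): buf='RSCJYXC' cursor=0
After op 4 (delete): buf='SCJYXC' cursor=0
After op 5 (end): buf='SCJYXC' cursor=6
After op 6 (right): buf='SCJYXC' cursor=6
After op 7 (backspace): buf='SCJYX' cursor=5
After op 8 (end): buf='SCJYX' cursor=5
After op 9 (end): buf='SCJYX' cursor=5
After op 10 (undo): buf='SCJYXC' cursor=6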